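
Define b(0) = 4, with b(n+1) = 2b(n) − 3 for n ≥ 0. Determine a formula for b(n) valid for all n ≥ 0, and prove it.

Claim: b(n) = 2^n + 3.

Base case: b(0) = 4, and 2^0 + 3 = 1 + 3 = 4.
Assume b(k) = 2^k + 3 for some k ≥ 0.
Then b(k+1) = 2b(k) − 3 = 2·(2^k + 3) − 3 = 2^{k+1} + 6 − 3 = 2^{k+1} + 3.
This completes the inductive step, so b(n) = 2^n + 3 for all n ≥ 0.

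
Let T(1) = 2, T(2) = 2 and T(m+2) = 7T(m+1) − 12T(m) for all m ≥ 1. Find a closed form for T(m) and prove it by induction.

Claim: T(m) = -4^m + 2·3^m.

Base cases: T(1) = 2 and -4^1 + 2·3^1 = 2; T(2) = 2 and -4^2 + 2·3^2 = 2.
Assume T(j) = -4^j + 2·3^j for all 1 ≤ j ≤ r, where r ≥ 2.
Then T(r+1) = 7T(r) − 12T(r−1) = 7·(-4^r + 2·3^r) − 12·(-4^{r−1} + 2·3^{r−1}) = -(7·4 − 12)4^{r−1} + 2·(7·3 − 12)3^{r−1} = -16·4^{r−1} + 18·3^{r−1} = -4^{r+1} + 2·3^{r+1}.
So the formula holds for r+1, and by strong induction T(m) = -4^m + 2·3^m for all m ≥ 1.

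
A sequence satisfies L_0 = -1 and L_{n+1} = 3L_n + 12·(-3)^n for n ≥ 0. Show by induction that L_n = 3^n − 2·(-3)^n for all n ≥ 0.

Base case: L_0 = -1, and 3^0 − 2·(-3)^0 = 1 − 2 = -1.
Assume L_m = 3^m − 2·(-3)^m for some m ≥ 0.
Then L_{m+1} = 3L_m + 12·(-3)^m = 3·(3^m − 2·(-3)^m) + 12·(-3)^m = 3^{m+1} − 6·(-3)^m + 12·(-3)^m = 3^{m+1} + 6·(-3)^m = 3^{m+1} − 2·(-3)^{m+1}.
By induction, L_n = 3^n − 2·(-3)^n for all n ≥ 0.

L_n = 3^n − 2·(-3)^n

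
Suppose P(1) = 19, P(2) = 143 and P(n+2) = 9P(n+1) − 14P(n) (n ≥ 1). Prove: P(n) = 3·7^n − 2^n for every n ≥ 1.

Base cases: P(1) = 19 and 3·7^1 − 2^1 = 19; P(2) = 143 and 3·7^2 − 2^2 = 143.
Assume P(j) = 3·7^j − 2^j for all 1 ≤ j ≤ r, where r ≥ 2.
Then P(r+1) = 9P(r) − 14P(r−1) = 9·(3·7^r − 2^r) − 14·(3·7^{r−1} − 2^{r−1}) = 3·(9·7 − 14)7^{r−1} − (9·2 − 14)2^{r−1} = 147·7^{r−1} − 4·2^{r−1} = 3·7^{r+1} − 2^{r+1}.
So the formula holds for r+1, and by strong induction P(n) = 3·7^n − 2^n for all n ≥ 1.

P(n) = 3·7^n − 2^n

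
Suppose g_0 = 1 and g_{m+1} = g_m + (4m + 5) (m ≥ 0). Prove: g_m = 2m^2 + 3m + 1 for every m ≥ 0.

Base case: g_0 = 1, and 2·0^2 + 3·0 + 1 = 1.
Assume g_j = 2j^2 + 3j + 1.
Then g_{j+1} = g_j + (4j + 5) = (2j^2 + 3j + 1) + (4j + 5) = 2j^2 + 7j + 6,
and 2·(j+1)^2 + 3·(j+1) + 1 = 2j^2 + 7j + 6.
Hence g_m = 2m^2 + 3m + 1 for every m ≥ 0, by induction.

g_m = 2m^2 + 3m + 1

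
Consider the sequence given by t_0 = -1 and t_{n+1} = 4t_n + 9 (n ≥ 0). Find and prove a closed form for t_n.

Claim: t_n = 2·4^n − 3.

Base case: t_0 = -1, and 2·4^0 − 3 = 2 − 3 = -1.
Assume t_j = 2·4^j − 3 for some j ≥ 0.
Then t_{j+1} = 4t_j + 9 = 4·(2·4^j − 3) + 9 = 8·4^j − 12 + 9 = 2·4^{j+1} − 3.
This completes the inductive step, so t_n = 2·4^n − 3 for all n ≥ 0.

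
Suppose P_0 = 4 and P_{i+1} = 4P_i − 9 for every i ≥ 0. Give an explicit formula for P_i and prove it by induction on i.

Claim: P_i = 4^i + 3.

Base case: P_0 = 4, and 4^0 + 3 = 1 + 3 = 4.
Assume P_r = 4^r + 3 for some r ≥ 0.
Then P_{r+1} = 4P_r − 9 = 4·(4^r + 3) − 9 = 4^{r+1} + 12 − 9 = 4^{r+1} + 3.
So the formula holds for r+1, and by induction P_i = 4^i + 3 for all i ≥ 0.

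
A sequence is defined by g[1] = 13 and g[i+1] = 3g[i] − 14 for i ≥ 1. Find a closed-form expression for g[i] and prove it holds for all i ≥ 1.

Claim: g[i] = 2·3^i + 7.

Base case: g[1] = 13, and 2·3^1 + 7 = 6 + 7 = 13.
Assume g[m] = 2·3^m + 7 for some m ≥ 1.
Then g[m+1] = 3g[m] − 14 = 3·(2·3^m + 7) − 14 = 6·3^m + 21 − 14 = 2·3^{m+1} + 7.
So the formula holds for m+1, and by induction g[i] = 2·3^i + 7 for all i ≥ 1.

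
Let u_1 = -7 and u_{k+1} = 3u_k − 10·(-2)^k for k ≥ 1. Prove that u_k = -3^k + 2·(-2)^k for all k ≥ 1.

Base case: u_1 = -7, and -3^1 + 2·(-2)^1 = -3 − 4 = -7.
Assume u_r = -3^r + 2·(-2)^r for some r ≥ 1.
Then u_{r+1} = 3u_r − 10·(-2)^r = 3·(-3^r + 2·(-2)^r) − 10·(-2)^r = -3^{r+1} + 6·(-2)^r − 10·(-2)^r = -3^{r+1} − 4·(-2)^r = -3^{r+1} + 2·(-2)^{r+1}.
So the formula holds for r+1, and by induction u_k = -3^k + 2·(-2)^k for all k ≥ 1.

u_k = -3^k + 2·(-2)^k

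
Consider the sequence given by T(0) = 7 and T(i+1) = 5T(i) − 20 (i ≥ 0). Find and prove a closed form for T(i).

Claim: T(i) = 2·5^i + 5.

Base case: T(0) = 7, and 2·5^0 + 5 = 2 + 5 = 7.
Assume T(r) = 2·5^r + 5 for some r ≥ 0.
Then T(r+1) = 5T(r) − 20 = 5·(2·5^r + 5) − 20 = 10·5^r + 25 − 20 = 2·5^{r+1} + 5.
So the formula holds for r+1, and by induction T(i) = 2·5^i + 5 for all i ≥ 0.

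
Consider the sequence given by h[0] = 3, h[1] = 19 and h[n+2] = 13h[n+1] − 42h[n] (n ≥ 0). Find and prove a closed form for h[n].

Claim: h[n] = 7^n + 2·6^n.

Base cases: h[0] = 3 and 7^0 + 2·6^0 = 3; h[1] = 19 and 7^1 + 2·6^1 = 19.
Assume h[j] = 7^j + 2·6^j for all 0 ≤ j ≤ k, where k ≥ 1.
Then h[k+1] = 13h[k] − 42h[k−1] = 13·(7^k + 2·6^k) − 42·(7^{k−1} + 2·6^{k−1}) = (13·7 − 42)7^{k−1} + 2·(13·6 − 42)6^{k−1} = 49·7^{k−1} + 72·6^{k−1} = 7^{k+1} + 2·6^{k+1}.
This completes the inductive step, so h[n] = 7^n + 2·6^n for all n ≥ 0.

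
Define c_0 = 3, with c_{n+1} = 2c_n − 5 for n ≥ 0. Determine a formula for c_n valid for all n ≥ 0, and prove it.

Claim: c_n = -2^{n+1} + 5.

Base case: c_0 = 3, and -2^{0+1} + 5 = -2 + 5 = 3.
Assume c_m = -2^{m+1} + 5 for some m ≥ 0.
Then c_{m+1} = 2c_m − 5 = 2·(-2^{m+1} + 5) − 5 = -2^{m+2} + 10 − 5 = -2^{m+2} + 5.
This completes the inductive step, so c_n = -2^{n+1} + 5 for all n ≥ 0.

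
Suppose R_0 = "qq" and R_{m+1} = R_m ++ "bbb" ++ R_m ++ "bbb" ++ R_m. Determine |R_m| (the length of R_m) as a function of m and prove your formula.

Claim: |R_m| = 5·3^m − 3.

Base case: |R_0| = 2, and 5·3^0 − 3 = 2.
Assume |R_j| = 5·3^j − 3.
Then |R_{j+1}| = 3|R_j| + 6 = 3(5·3^j − 3) + 6 = 5·3^{j+1} − 9 + 6 = 5·3^{j+1} − 3.
So the formula holds for j+1, and by induction |R_m| = 5·3^m − 3 for all m ≥ 0.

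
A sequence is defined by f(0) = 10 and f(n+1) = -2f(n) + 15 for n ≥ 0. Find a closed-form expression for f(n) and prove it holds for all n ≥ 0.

Claim: f(n) = 5·(-2)^n + 5.

Base case: f(0) = 10, and 5·(-2)^0 + 5 = 5 + 5 = 10.
Assume f(k) = 5·(-2)^k + 5 for some k ≥ 0.
Then f(k+1) = -2f(k) + 15 = -2·(5·(-2)^k + 5) + 15 = -10·(-2)^k − 10 + 15 = 5·(-2)^{k+1} + 5.
So the formula holds for k+1, and by induction f(n) = 5·(-2)^n + 5 for all n ≥ 0.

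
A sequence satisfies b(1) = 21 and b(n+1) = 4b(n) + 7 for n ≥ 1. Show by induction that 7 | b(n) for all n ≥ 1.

Base case: b(1) = 21 = 7·3, so 7 | b(1).
Assume 7 | b(m), so b(m) = 7t for some integer t.
Then b(m+1) = 4b(m) + 7 = 4·(7t) + 7 = 7(4t + 1), so 7 | b(m+1).
By induction, 7 | b(n) for all n ≥ 1.

7 | b(n)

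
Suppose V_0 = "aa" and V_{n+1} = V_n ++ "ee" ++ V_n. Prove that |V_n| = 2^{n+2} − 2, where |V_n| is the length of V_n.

Base case: |V_0| = 2, and 2^{0+2} − 2 = 2.
Assume |V_m| = 2^{m+2} − 2.
Then |V_{m+1}| = |V_m| + 2 + |V_m| = 2|V_m| + 2 = 2(2^{m+2} − 2) + 2 = 2^{m+3} − 4 + 2 = 2^{m+3} − 2.
By induction, |V_n| = 2^{n+2} − 2 for all n ≥ 0.

|V_n| = 2^{n+2} − 2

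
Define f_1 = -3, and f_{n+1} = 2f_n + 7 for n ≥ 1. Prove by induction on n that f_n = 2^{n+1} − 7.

Base case: f_1 = -3, and 2^{1+1} − 7 = 4 − 7 = -3.
Assume f_m = 2^{m+1} − 7 for some m ≥ 1.
Then f_{m+1} = 2f_m + 7 = 2·(2^{m+1} − 7) + 7 = 2^{m+2} − 14 + 7 = 2^{m+2} − 7.
So the formula holds for m+1, and by induction f_n = 2^{n+1} − 7 for all n ≥ 1.

f_n = 2^{n+1} − 7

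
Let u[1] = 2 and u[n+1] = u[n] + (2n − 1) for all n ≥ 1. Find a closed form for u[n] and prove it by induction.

Claim: u[n] = n^2 − 2n + 3.

Base case: u[1] = 2, and 1^2 − 2·1 + 3 = 2.
Assume u[r] = r^2 − 2r + 3.
Then u[r+1] = u[r] + (2r − 1) = (r^2 − 2r + 3) + (2r − 1) = r^2 + 2,
and (r+1)^2 − 2·(r+1) + 3 = r^2 + 2.
This completes the inductive step, so u[n] = n^2 − 2n + 3 for all n ≥ 1.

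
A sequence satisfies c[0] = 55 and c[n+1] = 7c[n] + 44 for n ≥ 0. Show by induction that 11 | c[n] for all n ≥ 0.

Base case: c[0] = 55 = 11·5, so 11 | c[0].
Assume 11 | c[m], so c[m] = 11t for some integer t.
Then c[m+1] = 7c[m] + 44 = 7·(11t) + 44 = 11(7t + 4), so 11 | c[m+1].
Hence 11 | c[n] for every n ≥ 0, by induction.

11 | c[n]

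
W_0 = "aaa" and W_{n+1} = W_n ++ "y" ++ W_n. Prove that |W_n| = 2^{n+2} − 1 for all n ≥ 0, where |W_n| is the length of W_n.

Base case: |W_0| = 3, and 2^{0+2} − 1 = 3.
Assume |W_k| = 2^{k+2} − 1.
Then |W_{k+1}| = |W_k| + 1 + |W_k| = 2|W_k| + 1 = 2(2^{k+2} − 1) + 1 = 2^{k+3} − 2 + 1 = 2^{k+3} − 1.
By induction, |W_n| = 2^{n+2} − 1 for all n ≥ 0.

|W_n| = 2^{n+2} − 1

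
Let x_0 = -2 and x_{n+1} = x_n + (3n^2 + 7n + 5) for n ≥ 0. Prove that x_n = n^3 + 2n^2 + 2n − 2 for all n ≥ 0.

Base case: x_0 = -2, and 0^3 + 2·0^2 + 2·0 − 2 = -2.
Assume x_k = k^3 + 2k^2 + 2k − 2.
Then x_{k+1} = x_k + (3k^2 + 7k + 5) = (k^3 + 2k^2 + 2k − 2) + (3k^2 + 7k + 5) = k^3 + 5k^2 + 9k + 3,
and (k+1)^3 + 2·(k+1)^2 + 2·(k+1) − 2 = k^3 + 5k^2 + 9k + 3.
By induction, x_n = n^3 + 2n^2 + 2n − 2 for all n ≥ 0.

x_n = n^3 + 2n^2 + 2n − 2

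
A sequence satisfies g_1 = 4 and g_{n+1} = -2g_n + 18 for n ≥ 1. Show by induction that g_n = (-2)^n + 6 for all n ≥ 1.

Base case: g_1 = 4, and (-2)^1 + 6 = -2 + 6 = 4.
Assume g_k = (-2)^k + 6 for some k ≥ 1.
Then g_{k+1} = -2g_k + 18 = -2·((-2)^k + 6) + 18 = -2·(-2)^k − 12 + 18 = (-2)^{k+1} + 6.
So the formula holds for k+1, and by induction g_n = (-2)^n + 6 for all n ≥ 1.

g_n = (-2)^n + 6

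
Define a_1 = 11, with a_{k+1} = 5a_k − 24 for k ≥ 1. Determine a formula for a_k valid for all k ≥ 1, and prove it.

Claim: a_k = 5^k + 6.

Base case: a_1 = 11, and 5^1 + 6 = 5 + 6 = 11.
Assume a_r = 5^r + 6 for some r ≥ 1.
Then a_{r+1} = 5a_r − 24 = 5·(5^r + 6) − 24 = 5^{r+1} + 30 − 24 = 5^{r+1} + 6.
So the formula holds for r+1, and by induction a_k = 5^k + 6 for all k ≥ 1.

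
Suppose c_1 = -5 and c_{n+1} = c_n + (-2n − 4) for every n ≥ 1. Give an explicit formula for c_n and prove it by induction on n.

Claim: c_n = -n^2 − 3n − 1.

Base case: c_1 = -5, and -1^2 − 3·1 − 1 = -5.
Assume c_m = -m^2 − 3m − 1.
Then c_{m+1} = c_m + (-2m − 4) = (-m^2 − 3m − 1) + (-2m − 4) = -m^2 − 5m − 5,
and -(m+1)^2 − 3·(m+1) − 1 = -m^2 − 5m − 5.
By induction, c_n = -n^2 − 3n − 1 for all n ≥ 1.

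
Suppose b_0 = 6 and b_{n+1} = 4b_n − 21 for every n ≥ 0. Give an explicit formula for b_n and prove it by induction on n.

Claim: b_n = -4^n + 7.

Base case: b_0 = 6, and -4^0 + 7 = -1 + 7 = 6.
Assume b_j = -4^j + 7 for some j ≥ 0.
Then b_{j+1} = 4b_j − 21 = 4·(-4^j + 7) − 21 = -4^{j+1} + 28 − 21 = -4^{j+1} + 7.
So the formula holds for j+1, and by induction b_n = -4^n + 7 for all n ≥ 0.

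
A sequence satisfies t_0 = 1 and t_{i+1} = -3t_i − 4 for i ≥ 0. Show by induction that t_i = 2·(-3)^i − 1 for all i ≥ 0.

Base case: t_0 = 1, and 2·(-3)^0 − 1 = 2 − 1 = 1.
Assume t_r = 2·(-3)^r − 1 for some r ≥ 0.
Then t_{r+1} = -3t_r − 4 = -3·(2·(-3)^r − 1) − 4 = -6·(-3)^r + 3 − 4 = 2·(-3)^{r+1} − 1.
This completes the inductive step, so t_i = 2·(-3)^i − 1 for all i ≥ 0.

t_i = 2·(-3)^i − 1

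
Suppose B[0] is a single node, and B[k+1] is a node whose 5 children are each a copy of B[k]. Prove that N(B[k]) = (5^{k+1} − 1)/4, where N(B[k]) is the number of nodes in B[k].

Base case: N(B[0]) = 1, and (5^{0+1} − 1)/4 = 1.
Assume N(B[r]) = (5^{r+1} − 1)/4.
Then N(B[r+1]) = 1 + 5N(B[r]) = 1 + 5·(5^{r+1} − 1)/4 = 1 + (5^{r+2} − 5)/4 = (4 + 5^{r+2} − 5)/4 = (5^{r+2} − 1)/4.
This completes the inductive step, so N(B[k]) = (5^{k+1} − 1)/4 for all k ≥ 0.

N(B[k]) = (5^{k+1} − 1)/4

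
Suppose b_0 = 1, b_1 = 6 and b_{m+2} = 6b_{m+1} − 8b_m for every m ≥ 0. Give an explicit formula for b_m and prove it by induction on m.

Claim: b_m = 2·4^m − 2^m.

Base cases: b_0 = 1 and 2·4^0 − 2^0 = 1; b_1 = 6 and 2·4^1 − 2^1 = 6.
Assume b_j = 2·4^j − 2^j for all 0 ≤ j ≤ k, where k ≥ 1.
Then b_{k+1} = 6b_k − 8b_{k−1} = 6·(2·4^k − 2^k) − 8·(2·4^{k−1} − 2^{k−1}) = 2·(6·4 − 8)4^{k−1} − (6·2 − 8)2^{k−1} = 32·4^{k−1} − 4·2^{k−1} = 2·4^{k+1} − 2^{k+1}.
Hence b_m = 2·4^m − 2^m for every m ≥ 0, by strong induction.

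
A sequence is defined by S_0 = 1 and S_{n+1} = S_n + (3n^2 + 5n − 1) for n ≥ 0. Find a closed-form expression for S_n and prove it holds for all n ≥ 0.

Claim: S_n = n^3 + n^2 − 3n + 1.

Base case: S_0 = 1, and 0^3 + 0^2 − 3·0 + 1 = 1.
Assume S_r = r^3 + r^2 − 3r + 1.
Then S_{r+1} = S_r + (3r^2 + 5r − 1) = (r^3 + r^2 − 3r + 1) + (3r^2 + 5r − 1) = r^3 + 4r^2 + 2r,
and (r+1)^3 + (r+1)^2 − 3·(r+1) + 1 = r^3 + 4r^2 + 2r.
Hence S_n = n^3 + n^2 − 3n + 1 for every n ≥ 0, by induction.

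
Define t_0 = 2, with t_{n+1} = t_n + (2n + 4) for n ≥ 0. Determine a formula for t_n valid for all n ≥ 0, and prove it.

Claim: t_n = n^2 + 3n + 2.

Base case: t_0 = 2, and 0^2 + 3·0 + 2 = 2.
Assume t_j = j^2 + 3j + 2.
Then t_{j+1} = t_j + (2j + 4) = (j^2 + 3j + 2) + (2j + 4) = j^2 + 5j + 6,
and (j+1)^2 + 3·(j+1) + 2 = j^2 + 5j + 6.
Hence t_n = n^2 + 3n + 2 for every n ≥ 0, by induction.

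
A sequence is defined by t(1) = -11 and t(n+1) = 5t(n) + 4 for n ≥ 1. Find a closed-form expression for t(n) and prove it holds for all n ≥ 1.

Claim: t(n) = -2·5^n − 1.

Base case: t(1) = -11, and -2·5^1 − 1 = -10 − 1 = -11.
Assume t(j) = -2·5^j − 1 for some j ≥ 1.
Then t(j+1) = 5t(j) + 4 = 5·(-2·5^j − 1) + 4 = -10·5^j − 5 + 4 = -2·5^{j+1} − 1.
This completes the inductive step, so t(n) = -2·5^n − 1 for all n ≥ 1.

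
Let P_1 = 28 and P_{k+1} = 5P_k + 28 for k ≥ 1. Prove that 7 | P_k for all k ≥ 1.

Base case: P_1 = 28 = 7·4, so 7 | P_1.
Assume 7 | P_r, so P_r = 7t for some integer t.
Then P_{r+1} = 5P_r + 28 = 5·(7t) + 28 = 7(5t + 4), so 7 | P_{r+1}.
This completes the inductive step, so 7 | P_k for all k ≥ 1.

7 | P_k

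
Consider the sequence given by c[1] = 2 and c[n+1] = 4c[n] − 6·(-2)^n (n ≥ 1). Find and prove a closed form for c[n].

Claim: c[n] = 4^n + (-2)^n.

Base case: c[1] = 2, and 4^1 + (-2)^1 = 4 − 2 = 2.
Assume c[j] = 4^j + (-2)^j for some j ≥ 1.
Then c[j+1] = 4c[j] − 6·(-2)^j = 4·(4^j + (-2)^j) − 6·(-2)^j = 4^{j+1} + 4·(-2)^j − 6·(-2)^j = 4^{j+1} − 2·(-2)^j = 4^{j+1} + (-2)^{j+1}.
This completes the inductive step, so c[n] = 4^n + (-2)^n for all n ≥ 1.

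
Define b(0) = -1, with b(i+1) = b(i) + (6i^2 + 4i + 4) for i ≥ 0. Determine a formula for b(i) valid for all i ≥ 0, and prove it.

Claim: b(i) = 2i^3 − i^2 + 3i − 1.

Base case: b(0) = -1, and 2·0^3 − 0^2 + 3·0 − 1 = -1.
Assume b(m) = 2m^3 − m^2 + 3m − 1.
Then b(m+1) = b(m) + (6m^2 + 4m + 4) = (2m^3 − m^2 + 3m − 1) + (6m^2 + 4m + 4) = 2m^3 + 5m^2 + 7m + 3,
and 2·(m+1)^3 − (m+1)^2 + 3·(m+1) − 1 = 2m^3 + 5m^2 + 7m + 3.
Hence b(i) = 2i^3 − i^2 + 3i − 1 for every i ≥ 0, by induction.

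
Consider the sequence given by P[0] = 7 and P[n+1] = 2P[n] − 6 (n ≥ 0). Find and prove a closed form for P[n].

Claim: P[n] = 2^n + 6.

Base case: P[0] = 7, and 2^0 + 6 = 1 + 6 = 7.
Assume P[k] = 2^k + 6 for some k ≥ 0.
Then P[k+1] = 2P[k] − 6 = 2·(2^k + 6) − 6 = 2^{k+1} + 12 − 6 = 2^{k+1} + 6.
So the formula holds for k+1, and by induction P[n] = 2^n + 6 for all n ≥ 0.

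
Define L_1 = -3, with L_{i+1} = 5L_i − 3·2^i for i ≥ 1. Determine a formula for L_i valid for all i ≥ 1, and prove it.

Claim: L_i = -5^i + 2^i.

Base case: L_1 = -3, and -5^1 + 2^1 = -5 + 2 = -3.
Assume L_m = -5^m + 2^m for some m ≥ 1.
Then L_{m+1} = 5L_m − 3·2^m = 5·(-5^m + 2^m) − 3·2^m = -5^{m+1} + 5·2^m − 3·2^m = -5^{m+1} + 2·2^m = -5^{m+1} + 2^{m+1}.
So the formula holds for m+1, and by induction L_i = -5^i + 2^i for all i ≥ 1.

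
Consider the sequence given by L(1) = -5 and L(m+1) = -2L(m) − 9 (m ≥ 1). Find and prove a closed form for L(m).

Claim: L(m) = (-2)^m − 3.

Base case: L(1) = -5, and (-2)^1 − 3 = -2 − 3 = -5.
Assume L(k) = (-2)^k − 3 for some k ≥ 1.
Then L(k+1) = -2L(k) − 9 = -2·((-2)^k − 3) − 9 = -2·(-2)^k + 6 − 9 = (-2)^{k+1} − 3.
So the formula holds for k+1, and by induction L(m) = (-2)^m − 3 for all m ≥ 1.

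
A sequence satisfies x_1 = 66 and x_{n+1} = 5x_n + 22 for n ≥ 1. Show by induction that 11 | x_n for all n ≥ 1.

Base case: x_1 = 66 = 11·6, so 11 | x_1.
Assume 11 | x_j, so x_j = 11t for some integer t.
Then x_{j+1} = 5x_j + 22 = 5·(11t) + 22 = 11(5t + 2), so 11 | x_{j+1}.
Hence 11 | x_n for every n ≥ 1, by induction.

11 | x_n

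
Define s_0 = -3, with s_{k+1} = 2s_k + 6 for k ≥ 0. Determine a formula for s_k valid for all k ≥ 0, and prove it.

Claim: s_k = 3·2^k − 6.

Base case: s_0 = -3, and 3·2^0 − 6 = 3 − 6 = -3.
Assume s_m = 3·2^m − 6 for some m ≥ 0.
Then s_{m+1} = 2s_m + 6 = 2·(3·2^m − 6) + 6 = 6·2^m − 12 + 6 = 3·2^{m+1} − 6.
This completes the inductive step, so s_k = 3·2^k − 6 for all k ≥ 0.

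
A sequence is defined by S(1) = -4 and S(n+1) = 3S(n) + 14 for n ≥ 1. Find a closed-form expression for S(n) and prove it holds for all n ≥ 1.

Claim: S(n) = 3^n − 7.

Base case: S(1) = -4, and 3^1 − 7 = 3 − 7 = -4.
Assume S(k) = 3^k − 7 for some k ≥ 1.
Then S(k+1) = 3S(k) + 14 = 3·(3^k − 7) + 14 = 3^{k+1} − 21 + 14 = 3^{k+1} − 7.
By induction, S(n) = 3^n − 7 for all n ≥ 1.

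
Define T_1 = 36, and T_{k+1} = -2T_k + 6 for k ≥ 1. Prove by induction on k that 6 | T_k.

Base case: T_1 = 36 = 6·6, so 6 | T_1.
Assume 6 | T_j, so T_j = 6t for some integer t.
Then T_{j+1} = -2T_j + 6 = -2·(6t) + 6 = 6(-2t + 1), so 6 | T_{j+1}.
Hence 6 | T_k for every k ≥ 1, by induction.

6 | T_k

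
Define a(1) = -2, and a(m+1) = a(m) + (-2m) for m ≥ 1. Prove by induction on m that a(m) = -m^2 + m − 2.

Base case: a(1) = -2, and -1^2 + 1 − 2 = -2.
Assume a(k) = -k^2 + k − 2.
Then a(k+1) = a(k) + (-2k) = (-k^2 + k − 2) + (-2k) = -k^2 − k − 2,
and -(k+1)^2 + (k+1) − 2 = -k^2 − k − 2.
Hence a(m) = -m^2 + m − 2 for every m ≥ 1, by induction.

a(m) = -m^2 + m − 2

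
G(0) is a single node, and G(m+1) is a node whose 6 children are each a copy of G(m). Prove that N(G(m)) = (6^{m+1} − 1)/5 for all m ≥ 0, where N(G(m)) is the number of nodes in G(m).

Base case: N(G(0)) = 1, and (6^{0+1} − 1)/5 = 1.
Assume N(G(j)) = (6^{j+1} − 1)/5.
Then N(G(j+1)) = 1 + 6N(G(j)) = 1 + 6·(6^{j+1} − 1)/5 = 1 + (6^{j+2} − 6)/5 = (5 + 6^{j+2} − 6)/5 = (6^{j+2} − 1)/5.
This completes the inductive step, so N(G(m)) = (6^{m+1} − 1)/5 for all m ≥ 0.

N(G(m)) = (6^{m+1} − 1)/5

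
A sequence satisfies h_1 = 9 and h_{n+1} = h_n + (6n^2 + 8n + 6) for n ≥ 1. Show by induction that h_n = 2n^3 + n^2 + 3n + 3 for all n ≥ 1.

Base case: h_1 = 9, and 2·1^3 + 1^2 + 3·1 + 3 = 9.
Assume h_k = 2k^3 + k^2 + 3k + 3.
Then h_{k+1} = h_k + (6k^2 + 8k + 6) = (2k^3 + k^2 + 3k + 3) + (6k^2 + 8k + 6) = 2k^3 + 7k^2 + 11k + 9,
and 2·(k+1)^3 + (k+1)^2 + 3·(k+1) + 3 = 2k^3 + 7k^2 + 11k + 9.
Hence h_n = 2n^3 + n^2 + 3n + 3 for every n ≥ 1, by induction.

h_n = 2n^3 + n^2 + 3n + 3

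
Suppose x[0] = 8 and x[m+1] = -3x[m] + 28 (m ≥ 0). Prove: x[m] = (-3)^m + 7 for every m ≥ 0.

Base case: x[0] = 8, and (-3)^0 + 7 = 1 + 7 = 8.
Assume x[r] = (-3)^r + 7 for some r ≥ 0.
Then x[r+1] = -3x[r] + 28 = -3·((-3)^r + 7) + 28 = -3·(-3)^r − 21 + 28 = (-3)^{r+1} + 7.
By induction, x[m] = (-3)^m + 7 for all m ≥ 0.

x[m] = (-3)^m + 7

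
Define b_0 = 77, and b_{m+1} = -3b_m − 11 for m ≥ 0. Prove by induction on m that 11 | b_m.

Base case: b_0 = 77 = 11·7, so 11 | b_0.
Assume 11 | b_k, so b_k = 11t for some integer t.
Then b_{k+1} = -3b_k − 11 = -3·(11t) − 11 = 11(-3t − 1), so 11 | b_{k+1}.
This completes the inductive step, so 11 | b_m for all m ≥ 0.

11 | b_m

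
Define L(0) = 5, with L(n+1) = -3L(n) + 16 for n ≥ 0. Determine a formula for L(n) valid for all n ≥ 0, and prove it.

Claim: L(n) = (-3)^n + 4.

Base case: L(0) = 5, and (-3)^0 + 4 = 1 + 4 = 5.
Assume L(r) = (-3)^r + 4 for some r ≥ 0.
Then L(r+1) = -3L(r) + 16 = -3·((-3)^r + 4) + 16 = -3·(-3)^r − 12 + 16 = (-3)^{r+1} + 4.
This completes the inductive step, so L(n) = (-3)^n + 4 for all n ≥ 0.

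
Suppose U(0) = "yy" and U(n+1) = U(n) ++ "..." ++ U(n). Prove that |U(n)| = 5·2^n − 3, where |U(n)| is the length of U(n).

Base case: |U(0)| = 2, and 5·2^0 − 3 = 2.
Assume |U(m)| = 5·2^m − 3.
Then |U(m+1)| = |U(m)| + 3 + |U(m)| = 2|U(m)| + 3 = 2(5·2^m − 3) + 3 = 5·2^{m+1} − 6 + 3 = 5·2^{m+1} − 3.
Hence |U(n)| = 5·2^n − 3 for every n ≥ 0, by induction.

|U(n)| = 5·2^n − 3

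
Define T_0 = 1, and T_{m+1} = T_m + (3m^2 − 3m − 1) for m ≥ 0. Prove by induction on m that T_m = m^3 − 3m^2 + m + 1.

Base case: T_0 = 1, and 0^3 − 3·0^2 + 0 + 1 = 1.
Assume T_k = k^3 − 3k^2 + k + 1.
Then T_{k+1} = T_k + (3k^2 − 3k − 1) = (k^3 − 3k^2 + k + 1) + (3k^2 − 3k − 1) = k^3 − 2k,
and (k+1)^3 − 3·(k+1)^2 + (k+1) + 1 = k^3 − 2k.
Hence T_m = m^3 − 3m^2 + m + 1 for every m ≥ 0, by induction.

T_m = m^3 − 3m^2 + m + 1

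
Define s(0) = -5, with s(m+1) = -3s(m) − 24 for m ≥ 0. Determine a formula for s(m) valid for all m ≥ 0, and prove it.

Claim: s(m) = (-3)^m − 6.

Base case: s(0) = -5, and (-3)^0 − 6 = 1 − 6 = -5.
Assume s(j) = (-3)^j − 6 for some j ≥ 0.
Then s(j+1) = -3s(j) − 24 = -3·((-3)^j − 6) − 24 = -3·(-3)^j + 18 − 24 = (-3)^{j+1} − 6.
This completes the inductive step, so s(m) = (-3)^m − 6 for all m ≥ 0.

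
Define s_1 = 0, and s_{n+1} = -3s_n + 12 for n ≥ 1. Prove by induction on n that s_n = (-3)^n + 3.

Base case: s_1 = 0, and (-3)^1 + 3 = -3 + 3 = 0.
Assume s_r = (-3)^r + 3 for some r ≥ 1.
Then s_{r+1} = -3s_r + 12 = -3·((-3)^r + 3) + 12 = -3·(-3)^r − 9 + 12 = (-3)^{r+1} + 3.
Hence s_n = (-3)^n + 3 for every n ≥ 1, by induction.

s_n = (-3)^n + 3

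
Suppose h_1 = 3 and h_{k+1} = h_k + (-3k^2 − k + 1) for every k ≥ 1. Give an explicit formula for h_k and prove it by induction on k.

Claim: h_k = -k^3 + k^2 + k + 2.

Base case: h_1 = 3, and -1^3 + 1^2 + 1 + 2 = 3.
Assume h_r = -r^3 + r^2 + r + 2.
Then h_{r+1} = h_r + (-3r^2 − r + 1) = (-r^3 + r^2 + r + 2) + (-3r^2 − r + 1) = -r^3 − 2r^2 + 3,
and -(r+1)^3 + (r+1)^2 + (r+1) + 2 = -r^3 − 2r^2 + 3.
By induction, h_k = -k^3 + k^2 + k + 2 for all k ≥ 1.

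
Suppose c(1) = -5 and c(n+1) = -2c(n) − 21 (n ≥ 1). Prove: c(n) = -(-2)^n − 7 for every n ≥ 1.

Base case: c(1) = -5, and -(-2)^1 − 7 = 2 − 7 = -5.
Assume c(k) = -(-2)^k − 7 for some k ≥ 1.
Then c(k+1) = -2c(k) − 21 = -2·(-(-2)^k − 7) − 21 = 2·(-2)^k + 14 − 21 = -(-2)^{k+1} − 7.
So the formula holds for k+1, and by induction c(n) = -(-2)^n − 7 for all n ≥ 1.

c(n) = -(-2)^n − 7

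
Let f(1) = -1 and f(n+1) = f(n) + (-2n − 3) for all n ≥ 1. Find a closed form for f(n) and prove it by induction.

Claim: f(n) = -n^2 − 2n + 2.

Base case: f(1) = -1, and -1^2 − 2·1 + 2 = -1.
Assume f(j) = -j^2 − 2j + 2.
Then f(j+1) = f(j) + (-2j − 3) = (-j^2 − 2j + 2) + (-2j − 3) = -j^2 − 4j − 1,
and -(j+1)^2 − 2·(j+1) + 2 = -j^2 − 4j − 1.
Hence f(n) = -n^2 − 2n + 2 for every n ≥ 1, by induction.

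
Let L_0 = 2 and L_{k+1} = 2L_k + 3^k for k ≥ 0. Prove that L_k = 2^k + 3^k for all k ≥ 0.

Base case: L_0 = 2, and 2^0 + 3^0 = 1 + 1 = 2.
Assume L_j = 2^j + 3^j for some j ≥ 0.
Then L_{j+1} = 2L_j + 3^j = 2·(2^j + 3^j) + 3^j = 2^{j+1} + 2·3^j + 3^j = 2^{j+1} + 3·3^j = 2^{j+1} + 3^{j+1}.
Hence L_k = 2^k + 3^k for every k ≥ 0, by induction.

L_k = 2^k + 3^k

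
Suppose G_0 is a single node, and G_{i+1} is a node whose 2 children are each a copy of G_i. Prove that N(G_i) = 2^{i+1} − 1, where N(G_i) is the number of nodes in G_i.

Base case: N(G_0) = 1, and 2^{0+1} − 1 = 1.
Assume N(G_j) = 2^{j+1} − 1.
Then N(G_{j+1}) = 1 + 2N(G_j) = 1 + 2(2^{j+1} − 1) = 2^{j+2} − 2 + 1 = 2^{j+2} − 1.
So the formula holds for j+1, and by induction N(G_i) = 2^{i+1} − 1 for all i ≥ 0.

N(G_i) = 2^{i+1} − 1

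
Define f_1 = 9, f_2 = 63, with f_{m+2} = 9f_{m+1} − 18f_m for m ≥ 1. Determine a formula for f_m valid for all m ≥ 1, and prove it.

Claim: f_m = -3^m + 2·6^m.

Base cases: f_1 = 9 and -3^1 + 2·6^1 = 9; f_2 = 63 and -3^2 + 2·6^2 = 63.
Assume f_j = -3^j + 2·6^j for all 1 ≤ j ≤ k, where k ≥ 2.
Then f_{k+1} = 9f_k − 18f_{k−1} = 9·(-3^k + 2·6^k) − 18·(-3^{k−1} + 2·6^{k−1}) = -(9·3 − 18)3^{k−1} + 2·(9·6 − 18)6^{k−1} = -9·3^{k−1} + 72·6^{k−1} = -3^{k+1} + 2·6^{k+1}.
This completes the inductive step, so f_m = -3^m + 2·6^m for all m ≥ 1.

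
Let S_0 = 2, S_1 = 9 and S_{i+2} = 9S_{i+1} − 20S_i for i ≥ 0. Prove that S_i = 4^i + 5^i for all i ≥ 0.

Base cases: S_0 = 2 and 4^0 + 5^0 = 2; S_1 = 9 and 4^1 + 5^1 = 9.
Assume S_j = 4^j + 5^j for all 0 ≤ j ≤ r, where r ≥ 1.
Then S_{r+1} = 9S_r − 20S_{r−1} = 9·(4^r + 5^r) − 20·(4^{r−1} + 5^{r−1}) = (9·4 − 20)4^{r−1} + (9·5 − 20)5^{r−1} = 16·4^{r−1} + 25·5^{r−1} = 4^{r+1} + 5^{r+1}.
This completes the inductive step, so S_i = 4^i + 5^i for all i ≥ 0.

S_i = 4^i + 5^i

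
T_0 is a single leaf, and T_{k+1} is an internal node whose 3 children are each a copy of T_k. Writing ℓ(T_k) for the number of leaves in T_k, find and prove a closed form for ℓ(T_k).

Claim: ℓ(T_k) = 3^k.

Base case: ℓ(T_0) = 1, and 3^0 = 1.
Assume ℓ(T_r) = 3^r.
Then ℓ(T_{r+1}) = 3·ℓ(T_r) = 3·3^r = 3^{r+1}.
This completes the inductive step, so ℓ(T_k) = 3^k for all k ≥ 0.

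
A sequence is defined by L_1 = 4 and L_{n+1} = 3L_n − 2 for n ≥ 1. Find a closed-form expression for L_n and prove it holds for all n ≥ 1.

Claim: L_n = 3^n + 1.

Base case: L_1 = 4, and 3^1 + 1 = 3 + 1 = 4.
Assume L_k = 3^k + 1 for some k ≥ 1.
Then L_{k+1} = 3L_k − 2 = 3·(3^k + 1) − 2 = 3^{k+1} + 3 − 2 = 3^{k+1} + 1.
So the formula holds for k+1, and by induction L_n = 3^n + 1 for all n ≥ 1.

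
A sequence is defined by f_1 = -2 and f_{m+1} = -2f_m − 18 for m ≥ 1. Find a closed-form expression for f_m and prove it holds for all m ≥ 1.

Claim: f_m = -2·(-2)^m − 6.

Base case: f_1 = -2, and -2·(-2)^1 − 6 = 4 − 6 = -2.
Assume f_j = -2·(-2)^j − 6 for some j ≥ 1.
Then f_{j+1} = -2f_j − 18 = -2·(-2·(-2)^j − 6) − 18 = 4·(-2)^j + 12 − 18 = -2·(-2)^{j+1} − 6.
Hence f_m = -2·(-2)^m − 6 for every m ≥ 1, by induction.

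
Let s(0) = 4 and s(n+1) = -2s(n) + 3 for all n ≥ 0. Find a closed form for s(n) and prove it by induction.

Claim: s(n) = 3·(-2)^n + 1.

Base case: s(0) = 4, and 3·(-2)^0 + 1 = 3 + 1 = 4.
Assume s(j) = 3·(-2)^j + 1 for some j ≥ 0.
Then s(j+1) = -2s(j) + 3 = -2·(3·(-2)^j + 1) + 3 = -6·(-2)^j − 2 + 3 = 3·(-2)^{j+1} + 1.
So the formula holds for j+1, and by induction s(n) = 3·(-2)^n + 1 for all n ≥ 0.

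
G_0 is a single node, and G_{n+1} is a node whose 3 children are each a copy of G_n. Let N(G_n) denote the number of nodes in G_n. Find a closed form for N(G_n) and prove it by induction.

Claim: N(G_n) = (3^{n+1} − 1)/2.

Base case: N(G_0) = 1, and (3^{0+1} − 1)/2 = 1.
Assume N(G_k) = (3^{k+1} − 1)/2.
Then N(G_{k+1}) = 1 + 3N(G_k) = 1 + 3·(3^{k+1} − 1)/2 = 1 + (3^{k+2} − 3)/2 = (2 + 3^{k+2} − 3)/2 = (3^{k+2} − 1)/2.
By induction, N(G_n) = (3^{n+1} − 1)/2 for all n ≥ 0.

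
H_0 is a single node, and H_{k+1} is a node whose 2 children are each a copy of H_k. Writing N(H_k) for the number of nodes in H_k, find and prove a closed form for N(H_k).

Claim: N(H_k) = 2^{k+1} − 1.

Base case: N(H_0) = 1, and 2^{0+1} − 1 = 1.
Assume N(H_r) = 2^{r+1} − 1.
Then N(H_{r+1}) = 1 + 2N(H_r) = 1 + 2(2^{r+1} − 1) = 2^{r+2} − 2 + 1 = 2^{r+2} − 1.
Hence N(H_k) = 2^{k+1} − 1 for every k ≥ 0, by induction.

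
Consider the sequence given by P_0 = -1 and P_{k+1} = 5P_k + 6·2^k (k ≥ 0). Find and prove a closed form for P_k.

Claim: P_k = 5^k − 2·2^k.

Base case: P_0 = -1, and 5^0 − 2·2^0 = 1 − 2 = -1.
Assume P_r = 5^r − 2·2^r for some r ≥ 0.
Then P_{r+1} = 5P_r + 6·2^r = 5·(5^r − 2·2^r) + 6·2^r = 5^{r+1} − 10·2^r + 6·2^r = 5^{r+1} − 4·2^r = 5^{r+1} − 2·2^{r+1}.
This completes the inductive step, so P_k = 5^k − 2·2^k for all k ≥ 0.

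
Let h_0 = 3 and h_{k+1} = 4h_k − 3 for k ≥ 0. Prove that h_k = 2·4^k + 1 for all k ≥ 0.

Base case: h_0 = 3, and 2·4^0 + 1 = 2 + 1 = 3.
Assume h_j = 2·4^j + 1 for some j ≥ 0.
Then h_{j+1} = 4h_j − 3 = 4·(2·4^j + 1) − 3 = 8·4^j + 4 − 3 = 2·4^{j+1} + 1.
Hence h_k = 2·4^k + 1 for every k ≥ 0, by induction.

h_k = 2·4^k + 1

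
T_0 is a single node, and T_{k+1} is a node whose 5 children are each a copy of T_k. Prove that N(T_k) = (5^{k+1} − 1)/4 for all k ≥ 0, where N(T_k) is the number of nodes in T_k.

Base case: N(T_0) = 1, and (5^{0+1} − 1)/4 = 1.
Assume N(T_j) = (5^{j+1} − 1)/4.
Then N(T_{j+1}) = 1 + 5N(T_j) = 1 + 5·(5^{j+1} − 1)/4 = 1 + (5^{j+2} − 5)/4 = (4 + 5^{j+2} − 5)/4 = (5^{j+2} − 1)/4.
This completes the inductive step, so N(T_k) = (5^{k+1} − 1)/4 for all k ≥ 0.

N(T_k) = (5^{k+1} − 1)/4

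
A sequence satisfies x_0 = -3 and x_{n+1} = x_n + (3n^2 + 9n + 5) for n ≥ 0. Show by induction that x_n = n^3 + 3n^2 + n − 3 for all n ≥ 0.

Base case: x_0 = -3, and 0^3 + 3·0^2 + 0 − 3 = -3.
Assume x_m = m^3 + 3m^2 + m − 3.
Then x_{m+1} = x_m + (3m^2 + 9m + 5) = (m^3 + 3m^2 + m − 3) + (3m^2 + 9m + 5) = m^3 + 6m^2 + 10m + 2,
and (m+1)^3 + 3·(m+1)^2 + (m+1) − 3 = m^3 + 6m^2 + 10m + 2.
By induction, x_n = n^3 + 3n^2 + n − 3 for all n ≥ 0.

x_n = n^3 + 3n^2 + n − 3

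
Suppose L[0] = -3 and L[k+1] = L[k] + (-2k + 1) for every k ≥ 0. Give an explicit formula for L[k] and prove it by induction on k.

Claim: L[k] = -k^2 + 2k − 3.

Base case: L[0] = -3, and -0^2 + 2·0 − 3 = -3.
Assume L[j] = -j^2 + 2j − 3.
Then L[j+1] = L[j] + (-2j + 1) = (-j^2 + 2j − 3) + (-2j + 1) = -j^2 − 2,
and -(j+1)^2 + 2·(j+1) − 3 = -j^2 − 2.
By induction, L[k] = -k^2 + 2k − 3 for all k ≥ 0.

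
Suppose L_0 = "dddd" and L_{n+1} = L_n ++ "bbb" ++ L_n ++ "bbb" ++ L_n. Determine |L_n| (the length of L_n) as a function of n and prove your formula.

Claim: |L_n| = 7·3^n − 3.

Base case: |L_0| = 4, and 7·3^0 − 3 = 4.
Assume |L_r| = 7·3^r − 3.
Then |L_{r+1}| = 3|L_r| + 6 = 3(7·3^r − 3) + 6 = 7·3^{r+1} − 9 + 6 = 7·3^{r+1} − 3.
This completes the inductive step, so |L_n| = 7·3^n − 3 for all n ≥ 0.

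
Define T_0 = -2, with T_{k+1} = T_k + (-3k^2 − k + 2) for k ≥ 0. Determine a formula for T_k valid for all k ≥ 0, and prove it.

Claim: T_k = -k^3 + k^2 + 2k − 2.

Base case: T_0 = -2, and -0^3 + 0^2 + 2·0 − 2 = -2.
Assume T_m = -m^3 + m^2 + 2m − 2.
Then T_{m+1} = T_m + (-3m^2 − m + 2) = (-m^3 + m^2 + 2m − 2) + (-3m^2 − m + 2) = -m^3 − 2m^2 + m,
and -(m+1)^3 + (m+1)^2 + 2·(m+1) − 2 = -m^3 − 2m^2 + m.
This completes the inductive step, so T_k = -k^3 + k^2 + 2k − 2 for all k ≥ 0.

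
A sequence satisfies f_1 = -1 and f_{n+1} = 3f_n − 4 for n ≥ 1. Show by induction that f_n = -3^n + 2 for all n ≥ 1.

Base case: f_1 = -1, and -3^1 + 2 = -3 + 2 = -1.
Assume f_j = -3^j + 2 for some j ≥ 1.
Then f_{j+1} = 3f_j − 4 = 3·(-3^j + 2) − 4 = -3^{j+1} + 6 − 4 = -3^{j+1} + 2.
By induction, f_n = -3^n + 2 for all n ≥ 1.

f_n = -3^n + 2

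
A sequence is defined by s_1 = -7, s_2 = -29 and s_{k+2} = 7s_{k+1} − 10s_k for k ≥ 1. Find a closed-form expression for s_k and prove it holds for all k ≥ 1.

Claim: s_k = -5^k − 2^k.

Base cases: s_1 = -7 and -5^1 − 2^1 = -7; s_2 = -29 and -5^2 − 2^2 = -29.
Assume s_j = -5^j − 2^j for all 1 ≤ j ≤ r, where r ≥ 2.
Then s_{r+1} = 7s_r − 10s_{r−1} = 7·(-5^r − 2^r) − 10·(-5^{r−1} − 2^{r−1}) = -(7·5 − 10)5^{r−1} − (7·2 − 10)2^{r−1} = -25·5^{r−1} − 4·2^{r−1} = -5^{r+1} − 2^{r+1}.
This completes the inductive step, so s_k = -5^k − 2^k for all k ≥ 1.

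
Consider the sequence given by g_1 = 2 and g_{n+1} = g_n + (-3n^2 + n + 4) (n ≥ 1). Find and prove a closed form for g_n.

Claim: g_n = -n^3 + 2n^2 + 3n − 2.

Base case: g_1 = 2, and -1^3 + 2·1^2 + 3·1 − 2 = 2.
Assume g_j = -j^3 + 2j^2 + 3j − 2.
Then g_{j+1} = g_j + (-3j^2 + j + 4) = (-j^3 + 2j^2 + 3j − 2) + (-3j^2 + j + 4) = -j^3 − j^2 + 4j + 2,
and -(j+1)^3 + 2·(j+1)^2 + 3·(j+1) − 2 = -j^3 − j^2 + 4j + 2.
This completes the inductive step, so g_n = -n^3 + 2n^2 + 3n − 2 for all n ≥ 1.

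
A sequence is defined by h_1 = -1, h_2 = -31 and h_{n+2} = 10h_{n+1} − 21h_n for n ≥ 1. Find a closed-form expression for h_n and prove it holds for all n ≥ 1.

Claim: h_n = -7^n + 2·3^n.

Base cases: h_1 = -1 and -7^1 + 2·3^1 = -1; h_2 = -31 and -7^2 + 2·3^2 = -31.
Assume h_i = -7^i + 2·3^i for all 1 ≤ i ≤ j, where j ≥ 2.
Then h_{j+1} = 10h_j − 21h_{j−1} = 10·(-7^j + 2·3^j) − 21·(-7^{j−1} + 2·3^{j−1}) = -(10·7 − 21)7^{j−1} + 2·(10·3 − 21)3^{j−1} = -49·7^{j−1} + 18·3^{j−1} = -7^{j+1} + 2·3^{j+1}.
Hence h_n = -7^n + 2·3^n for every n ≥ 1, by strong induction.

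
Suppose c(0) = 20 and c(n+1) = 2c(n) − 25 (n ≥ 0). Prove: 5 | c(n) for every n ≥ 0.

Base case: c(0) = 20 = 5·4, so 5 | c(0).
Assume 5 | c(m), so c(m) = 5t for some integer t.
Then c(m+1) = 2c(m) − 25 = 2·(5t) − 25 = 5(2t − 5), so 5 | c(m+1).
So the property holds for m+1, and by induction 5 | c(n) for all n ≥ 0.

5 | c(n)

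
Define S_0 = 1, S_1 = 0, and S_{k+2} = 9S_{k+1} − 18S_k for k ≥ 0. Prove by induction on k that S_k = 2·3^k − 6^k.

Base cases: S_0 = 1 and 2·3^0 − 6^0 = 1; S_1 = 0 and 2·3^1 − 6^1 = 0.
Assume S_j = 2·3^j − 6^j for all 0 ≤ j ≤ m, where m ≥ 1.
Then S_{m+1} = 9S_m − 18S_{m−1} = 9·(2·3^m − 6^m) − 18·(2·3^{m−1} − 6^{m−1}) = 2·(9·3 − 18)3^{m−1} − (9·6 − 18)6^{m−1} = 18·3^{m−1} − 36·6^{m−1} = 2·3^{m+1} − 6^{m+1}.
By strong induction, S_k = 2·3^k − 6^k for all k ≥ 0.

S_k = 2·3^k − 6^k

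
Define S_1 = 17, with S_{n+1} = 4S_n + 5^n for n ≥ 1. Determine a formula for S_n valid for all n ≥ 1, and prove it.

Claim: S_n = 3·4^n + 5^n.

Base case: S_1 = 17, and 3·4^1 + 5^1 = 12 + 5 = 17.
Assume S_m = 3·4^m + 5^m for some m ≥ 1.
Then S_{m+1} = 4S_m + 5^m = 4·(3·4^m + 5^m) + 5^m = 3·4^{m+1} + 4·5^m + 5^m = 3·4^{m+1} + 5·5^m = 3·4^{m+1} + 5^{m+1}.
This completes the inductive step, so S_n = 3·4^n + 5^n for all n ≥ 1.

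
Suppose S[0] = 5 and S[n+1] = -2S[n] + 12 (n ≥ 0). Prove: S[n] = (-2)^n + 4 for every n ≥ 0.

Base case: S[0] = 5, and (-2)^0 + 4 = 1 + 4 = 5.
Assume S[m] = (-2)^m + 4 for some m ≥ 0.
Then S[m+1] = -2S[m] + 12 = -2·((-2)^m + 4) + 12 = -2·(-2)^m − 8 + 12 = (-2)^{m+1} + 4.
This completes the inductive step, so S[n] = (-2)^n + 4 for all n ≥ 0.

S[n] = (-2)^n + 4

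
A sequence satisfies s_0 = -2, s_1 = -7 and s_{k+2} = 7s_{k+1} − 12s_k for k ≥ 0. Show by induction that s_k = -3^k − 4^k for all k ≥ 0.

Base cases: s_0 = -2 and -3^0 − 4^0 = -2; s_1 = -7 and -3^1 − 4^1 = -7.
Assume s_j = -3^j − 4^j for all 0 ≤ j ≤ r, where r ≥ 1.
Then s_{r+1} = 7s_r − 12s_{r−1} = 7·(-3^r − 4^r) − 12·(-3^{r−1} − 4^{r−1}) = -(7·3 − 12)3^{r−1} − (7·4 − 12)4^{r−1} = -9·3^{r−1} − 16·4^{r−1} = -3^{r+1} − 4^{r+1}.
Hence s_k = -3^k − 4^k for every k ≥ 0, by strong induction.

s_k = -3^k − 4^k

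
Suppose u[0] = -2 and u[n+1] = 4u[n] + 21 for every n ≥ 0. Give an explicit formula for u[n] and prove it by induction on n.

Claim: u[n] = 5·4^n − 7.

Base case: u[0] = -2, and 5·4^0 − 7 = 5 − 7 = -2.
Assume u[j] = 5·4^j − 7 for some j ≥ 0.
Then u[j+1] = 4u[j] + 21 = 4·(5·4^j − 7) + 21 = 20·4^j − 28 + 21 = 5·4^{j+1} − 7.
This completes the inductive step, so u[n] = 5·4^n − 7 for all n ≥ 0.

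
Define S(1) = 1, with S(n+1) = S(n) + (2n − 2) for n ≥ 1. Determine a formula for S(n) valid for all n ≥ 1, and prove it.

Claim: S(n) = n^2 − 3n + 3.

Base case: S(1) = 1, and 1^2 − 3·1 + 3 = 1.
Assume S(r) = r^2 − 3r + 3.
Then S(r+1) = S(r) + (2r − 2) = (r^2 − 3r + 3) + (2r − 2) = r^2 − r + 1,
and (r+1)^2 − 3·(r+1) + 3 = r^2 − r + 1.
This completes the inductive step, so S(n) = n^2 − 3n + 3 for all n ≥ 1.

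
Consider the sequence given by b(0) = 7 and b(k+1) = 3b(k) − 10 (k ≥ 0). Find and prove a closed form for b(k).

Claim: b(k) = 2·3^k + 5.

Base case: b(0) = 7, and 2·3^0 + 5 = 2 + 5 = 7.
Assume b(m) = 2·3^m + 5 for some m ≥ 0.
Then b(m+1) = 3b(m) − 10 = 3·(2·3^m + 5) − 10 = 6·3^m + 15 − 10 = 2·3^{m+1} + 5.
By induction, b(k) = 2·3^k + 5 for all k ≥ 0.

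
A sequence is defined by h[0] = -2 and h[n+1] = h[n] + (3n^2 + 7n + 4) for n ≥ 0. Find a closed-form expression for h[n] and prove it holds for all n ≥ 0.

Claim: h[n] = n^3 + 2n^2 + n − 2.

Base case: h[0] = -2, and 0^3 + 2·0^2 + 0 − 2 = -2.
Assume h[k] = k^3 + 2k^2 + k − 2.
Then h[k+1] = h[k] + (3k^2 + 7k + 4) = (k^3 + 2k^2 + k − 2) + (3k^2 + 7k + 4) = k^3 + 5k^2 + 8k + 2,
and (k+1)^3 + 2·(k+1)^2 + (k+1) − 2 = k^3 + 5k^2 + 8k + 2.
Hence h[n] = n^3 + 2n^2 + n − 2 for every n ≥ 0, by induction.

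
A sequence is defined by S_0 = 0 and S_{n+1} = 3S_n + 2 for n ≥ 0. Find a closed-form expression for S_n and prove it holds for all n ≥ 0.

Claim: S_n = 3^n − 1.

Base case: S_0 = 0, and 3^0 − 1 = 1 − 1 = 0.
Assume S_r = 3^r − 1 for some r ≥ 0.
Then S_{r+1} = 3S_r + 2 = 3·(3^r − 1) + 2 = 3^{r+1} − 3 + 2 = 3^{r+1} − 1.
This completes the inductive step, so S_n = 3^n − 1 for all n ≥ 0.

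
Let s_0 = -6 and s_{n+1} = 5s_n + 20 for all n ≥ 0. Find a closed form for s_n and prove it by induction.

Claim: s_n = -5^n − 5.

Base case: s_0 = -6, and -5^0 − 5 = -1 − 5 = -6.
Assume s_k = -5^k − 5 for some k ≥ 0.
Then s_{k+1} = 5s_k + 20 = 5·(-5^k − 5) + 20 = -5^{k+1} − 25 + 20 = -5^{k+1} − 5.
By induction, s_n = -5^n − 5 for all n ≥ 0.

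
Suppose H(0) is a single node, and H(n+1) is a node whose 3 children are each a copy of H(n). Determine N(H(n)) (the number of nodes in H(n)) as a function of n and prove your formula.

Claim: N(H(n)) = (3^{n+1} − 1)/2.

Base case: N(H(0)) = 1, and (3^{0+1} − 1)/2 = 1.
Assume N(H(r)) = (3^{r+1} − 1)/2.
Then N(H(r+1)) = 1 + 3N(H(r)) = 1 + 3·(3^{r+1} − 1)/2 = 1 + (3^{r+2} − 3)/2 = (2 + 3^{r+2} − 3)/2 = (3^{r+2} − 1)/2.
This completes the inductive step, so N(H(n)) = (3^{n+1} − 1)/2 for all n ≥ 0.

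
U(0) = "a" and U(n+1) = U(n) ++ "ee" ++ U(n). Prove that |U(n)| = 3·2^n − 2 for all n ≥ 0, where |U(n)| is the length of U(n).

Base case: |U(0)| = 1, and 3·2^0 − 2 = 1.
Assume |U(r)| = 3·2^r − 2.
Then |U(r+1)| = |U(r)| + 2 + |U(r)| = 2|U(r)| + 2 = 2(3·2^r − 2) + 2 = 3·2^{r+1} − 4 + 2 = 3·2^{r+1} − 2.
Hence |U(n)| = 3·2^n − 2 for every n ≥ 0, by induction.

|U(n)| = 3·2^n − 2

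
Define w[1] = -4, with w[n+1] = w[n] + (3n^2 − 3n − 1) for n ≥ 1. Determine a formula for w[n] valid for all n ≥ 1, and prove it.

Claim: w[n] = n^3 − 3n^2 + n − 3.

Base case: w[1] = -4, and 1^3 − 3·1^2 + 1 − 3 = -4.
Assume w[j] = j^3 − 3j^2 + j − 3.
Then w[j+1] = w[j] + (3j^2 − 3j − 1) = (j^3 − 3j^2 + j − 3) + (3j^2 − 3j − 1) = j^3 − 2j − 4,
and (j+1)^3 − 3·(j+1)^2 + (j+1) − 3 = j^3 − 2j − 4.
This completes the inductive step, so w[n] = n^3 − 3n^2 + n − 3 for all n ≥ 1.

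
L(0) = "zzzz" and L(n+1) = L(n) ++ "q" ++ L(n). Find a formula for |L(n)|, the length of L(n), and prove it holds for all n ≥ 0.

Claim: |L(n)| = 5·2^n − 1.

Base case: |L(0)| = 4, and 5·2^0 − 1 = 4.
Assume |L(k)| = 5·2^k − 1.
Then |L(k+1)| = |L(k)| + 1 + |L(k)| = 2|L(k)| + 1 = 2(5·2^k − 1) + 1 = 5·2^{k+1} − 2 + 1 = 5·2^{k+1} − 1.
So the formula holds for k+1, and by induction |L(n)| = 5·2^n − 1 for all n ≥ 0.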